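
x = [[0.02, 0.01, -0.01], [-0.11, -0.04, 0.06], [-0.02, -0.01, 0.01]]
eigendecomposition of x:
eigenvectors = [[(-0.19-0.12j), (-0.19+0.12j), 0.53+0.00j], [(0.95+0j), 0.95-0.00j, -0.27+0.00j], [0.19+0.12j, (0.19-0.12j), 0.80+0.00j]]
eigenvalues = [(-0+0.02j), (-0-0.02j), (-0+0j)]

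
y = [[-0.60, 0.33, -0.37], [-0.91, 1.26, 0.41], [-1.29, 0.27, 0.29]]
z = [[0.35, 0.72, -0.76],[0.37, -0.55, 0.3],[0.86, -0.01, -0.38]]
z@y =[[0.12, 0.82, -0.05],[-0.11, -0.49, -0.28],[-0.02, 0.17, -0.43]]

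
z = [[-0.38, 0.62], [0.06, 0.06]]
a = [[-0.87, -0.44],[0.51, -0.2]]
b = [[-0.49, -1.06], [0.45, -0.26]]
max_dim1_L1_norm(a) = 1.31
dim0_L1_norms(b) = [0.94, 1.32]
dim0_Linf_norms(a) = [0.87, 0.44]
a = z + b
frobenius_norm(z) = 0.73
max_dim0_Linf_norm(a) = 0.87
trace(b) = -0.75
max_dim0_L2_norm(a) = 1.01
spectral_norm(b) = 1.17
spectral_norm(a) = 1.05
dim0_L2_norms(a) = [1.01, 0.48]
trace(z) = -0.32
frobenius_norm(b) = 1.28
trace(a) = -1.07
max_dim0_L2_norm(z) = 0.62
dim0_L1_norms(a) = [1.38, 0.64]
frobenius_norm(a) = 1.12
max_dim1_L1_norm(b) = 1.55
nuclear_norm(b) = 1.69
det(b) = 0.60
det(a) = 0.40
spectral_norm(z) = 0.73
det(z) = -0.06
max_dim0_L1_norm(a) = 1.38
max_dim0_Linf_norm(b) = 1.06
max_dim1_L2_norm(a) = 0.97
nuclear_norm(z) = 0.81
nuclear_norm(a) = 1.43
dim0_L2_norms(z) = [0.38, 0.62]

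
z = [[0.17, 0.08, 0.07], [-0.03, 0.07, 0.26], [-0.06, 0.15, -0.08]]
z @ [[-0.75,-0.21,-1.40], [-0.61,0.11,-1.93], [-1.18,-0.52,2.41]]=[[-0.26, -0.06, -0.22],[-0.33, -0.12, 0.53],[0.05, 0.07, -0.40]]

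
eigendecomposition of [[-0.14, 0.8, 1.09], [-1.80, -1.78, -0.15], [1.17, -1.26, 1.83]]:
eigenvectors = [[(0.22+0.51j), (0.22-0.51j), (0.33+0j)], [-0.73+0.00j, (-0.73-0j), (-0.17+0j)], [-0.26-0.29j, -0.26+0.29j, (0.93+0j)]]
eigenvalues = [(-1.29+1.2j), (-1.29-1.2j), (2.48+0j)]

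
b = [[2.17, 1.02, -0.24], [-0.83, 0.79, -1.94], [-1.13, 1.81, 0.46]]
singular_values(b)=[2.65, 2.28, 1.85]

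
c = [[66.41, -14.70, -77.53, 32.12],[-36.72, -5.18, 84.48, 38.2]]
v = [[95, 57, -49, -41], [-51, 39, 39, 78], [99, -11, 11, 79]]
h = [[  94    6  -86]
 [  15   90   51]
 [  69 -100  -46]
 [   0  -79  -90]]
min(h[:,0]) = 0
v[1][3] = 78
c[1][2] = 84.48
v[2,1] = -11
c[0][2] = -77.53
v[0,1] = 57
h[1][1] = 90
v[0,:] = [95, 57, -49, -41]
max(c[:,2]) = 84.48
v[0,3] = -41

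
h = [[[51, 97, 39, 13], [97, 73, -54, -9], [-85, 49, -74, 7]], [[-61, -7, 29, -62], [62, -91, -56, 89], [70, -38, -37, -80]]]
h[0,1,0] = 97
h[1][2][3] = -80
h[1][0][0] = -61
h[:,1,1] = [73, -91]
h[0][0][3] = 13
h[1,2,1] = -38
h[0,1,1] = 73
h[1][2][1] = -38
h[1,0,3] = -62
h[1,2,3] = -80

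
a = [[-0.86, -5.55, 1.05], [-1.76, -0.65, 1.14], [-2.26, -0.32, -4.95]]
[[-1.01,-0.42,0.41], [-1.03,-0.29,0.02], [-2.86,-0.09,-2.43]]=a @ [[0.70, 0.12, 0.25], [0.12, 0.05, -0.04], [0.25, -0.04, 0.38]]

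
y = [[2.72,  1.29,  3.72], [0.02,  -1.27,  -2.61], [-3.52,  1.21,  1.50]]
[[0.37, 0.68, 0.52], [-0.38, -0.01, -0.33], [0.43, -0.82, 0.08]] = y@[[-0.06, 0.22, 0.06], [0.01, -0.11, 0.22], [0.14, 0.06, 0.02]]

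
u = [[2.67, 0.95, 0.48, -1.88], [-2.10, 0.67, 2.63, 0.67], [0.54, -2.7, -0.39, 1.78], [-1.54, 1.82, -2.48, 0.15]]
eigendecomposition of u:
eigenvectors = [[-0.65+0.00j, 0.38+0.00j, -0.28+0.10j, -0.28-0.10j], [0.46+0.00j, 0.54+0.00j, (-0.16-0.52j), -0.16+0.52j], [(-0.13+0j), (0.07+0j), 0.62+0.00j, 0.62-0.00j], [0.59+0.00j, (0.74+0j), -0.22+0.43j, (-0.22-0.43j)]]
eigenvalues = [(3.8+0j), (0.45+0j), (-0.58+3.59j), (-0.58-3.59j)]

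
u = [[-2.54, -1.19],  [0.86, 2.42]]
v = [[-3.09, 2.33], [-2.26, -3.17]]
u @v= [[10.54, -2.15],  [-8.13, -5.67]]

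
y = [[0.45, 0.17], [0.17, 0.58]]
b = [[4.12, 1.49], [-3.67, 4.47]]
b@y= [[2.11, 1.56],[-0.89, 1.97]]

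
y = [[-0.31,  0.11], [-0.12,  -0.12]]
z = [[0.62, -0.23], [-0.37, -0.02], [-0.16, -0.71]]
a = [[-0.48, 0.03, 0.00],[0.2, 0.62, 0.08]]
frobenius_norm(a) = 0.81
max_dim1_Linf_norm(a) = 0.62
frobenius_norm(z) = 1.05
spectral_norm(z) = 0.76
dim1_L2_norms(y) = [0.33, 0.17]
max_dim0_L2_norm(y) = 0.33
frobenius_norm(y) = 0.37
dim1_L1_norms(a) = [0.51, 0.9]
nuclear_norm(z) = 1.49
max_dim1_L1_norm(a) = 0.9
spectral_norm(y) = 0.34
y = a @ z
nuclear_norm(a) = 1.13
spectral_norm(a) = 0.68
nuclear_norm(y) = 0.49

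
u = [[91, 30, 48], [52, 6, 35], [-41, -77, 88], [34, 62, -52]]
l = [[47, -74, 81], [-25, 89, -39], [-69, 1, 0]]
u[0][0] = 91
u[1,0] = 52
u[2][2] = 88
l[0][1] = -74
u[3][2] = -52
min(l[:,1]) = -74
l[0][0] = 47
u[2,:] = [-41, -77, 88]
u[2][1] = -77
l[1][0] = -25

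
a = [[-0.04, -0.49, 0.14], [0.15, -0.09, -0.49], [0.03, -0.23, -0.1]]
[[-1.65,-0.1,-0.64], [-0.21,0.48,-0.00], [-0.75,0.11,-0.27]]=a@[[0.94, -0.71, 2.02], [3.32, -0.07, 1.25], [0.1, -1.18, 0.39]]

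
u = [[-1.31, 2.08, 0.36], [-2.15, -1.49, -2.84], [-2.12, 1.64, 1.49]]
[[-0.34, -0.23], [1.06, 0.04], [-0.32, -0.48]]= u @ [[-0.13,0.14], [-0.22,0.00], [-0.16,-0.12]]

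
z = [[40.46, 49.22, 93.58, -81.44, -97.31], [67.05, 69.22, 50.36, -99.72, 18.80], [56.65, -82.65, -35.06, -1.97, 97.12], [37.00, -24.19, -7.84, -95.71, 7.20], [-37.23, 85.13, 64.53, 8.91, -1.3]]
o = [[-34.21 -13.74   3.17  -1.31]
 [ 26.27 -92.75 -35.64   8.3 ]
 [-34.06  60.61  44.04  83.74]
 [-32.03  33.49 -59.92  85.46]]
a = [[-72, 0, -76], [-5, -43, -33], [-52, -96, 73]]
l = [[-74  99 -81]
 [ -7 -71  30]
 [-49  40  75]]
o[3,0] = -32.03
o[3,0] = -32.03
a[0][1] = 0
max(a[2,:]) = 73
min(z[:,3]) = -99.72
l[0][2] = -81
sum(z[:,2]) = 165.57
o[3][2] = -59.92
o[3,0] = -32.03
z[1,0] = 67.05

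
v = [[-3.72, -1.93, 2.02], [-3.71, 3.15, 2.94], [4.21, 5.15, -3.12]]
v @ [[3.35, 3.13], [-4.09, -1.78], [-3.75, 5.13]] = [[-12.14,2.15], [-36.34,-2.14], [4.74,-12.00]]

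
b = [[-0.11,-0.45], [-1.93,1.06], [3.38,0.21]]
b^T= [[-0.11, -1.93, 3.38], [-0.45, 1.06, 0.21]]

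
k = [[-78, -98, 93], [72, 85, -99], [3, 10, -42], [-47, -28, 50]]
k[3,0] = -47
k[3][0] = -47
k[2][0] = 3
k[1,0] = 72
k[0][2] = 93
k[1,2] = -99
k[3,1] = -28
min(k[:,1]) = -98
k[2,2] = -42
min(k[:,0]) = -78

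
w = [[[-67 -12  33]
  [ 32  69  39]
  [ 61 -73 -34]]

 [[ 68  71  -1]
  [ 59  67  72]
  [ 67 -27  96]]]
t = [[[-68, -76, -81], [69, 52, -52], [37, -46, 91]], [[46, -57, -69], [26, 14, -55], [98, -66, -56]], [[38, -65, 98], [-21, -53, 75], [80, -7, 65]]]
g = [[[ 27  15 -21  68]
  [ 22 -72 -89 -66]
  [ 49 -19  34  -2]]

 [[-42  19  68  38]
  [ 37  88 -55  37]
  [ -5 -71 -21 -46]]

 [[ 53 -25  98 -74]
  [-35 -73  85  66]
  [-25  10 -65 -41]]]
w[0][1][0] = 32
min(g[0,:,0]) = 22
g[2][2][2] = -65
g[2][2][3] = -41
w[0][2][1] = -73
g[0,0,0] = 27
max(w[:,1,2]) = 72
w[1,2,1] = -27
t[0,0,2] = -81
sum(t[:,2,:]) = 196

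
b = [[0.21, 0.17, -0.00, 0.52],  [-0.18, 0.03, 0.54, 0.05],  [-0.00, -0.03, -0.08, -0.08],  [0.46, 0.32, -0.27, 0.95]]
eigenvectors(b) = [[0.46, -0.12, 0.56, 0.50],[-0.06, -0.91, -0.80, 0.73],[-0.05, 0.14, 0.20, 0.17],[0.88, 0.37, 0.06, -0.44]]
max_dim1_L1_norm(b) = 2.0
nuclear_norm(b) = 1.87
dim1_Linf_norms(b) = [0.52, 0.54, 0.08, 0.95]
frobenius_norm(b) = 1.40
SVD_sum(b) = [[0.23, 0.16, -0.13, 0.48], [-0.06, -0.04, 0.03, -0.13], [-0.02, -0.02, 0.01, -0.05], [0.46, 0.32, -0.27, 0.95]] + [[-0.03, 0.02, 0.13, 0.04], [-0.12, 0.07, 0.51, 0.17], [0.02, -0.01, -0.09, -0.03], [0.00, -0.0, -0.0, -0.0]] + [[0.01, -0.01, 0.00, -0.00], [-0.0, 0.00, -0.0, 0.0], [0.00, -0.00, 0.0, -0.0], [-0.0, 0.0, -0.0, 0.00]] + [[0.0, 0.00, 0.0, -0.00], [-0.0, -0.00, -0.0, 0.0], [-0.00, -0.00, -0.00, 0.0], [-0.00, -0.0, -0.0, 0.0]]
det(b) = 0.00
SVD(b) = [[-0.44, -0.24, -0.86, -0.07], [0.12, -0.95, 0.20, 0.2], [0.04, 0.18, -0.15, 0.97], [-0.89, 0.01, 0.45, 0.11]] @ diag([1.2798790206658395, 0.5793516036286896, 0.012704793469602195, 7.430521527909115e-06]) @ [[-0.41,-0.28,0.23,-0.84], [0.21,-0.13,-0.92,-0.32], [-0.73,0.61,-0.28,0.08], [-0.5,-0.73,-0.17,0.44]]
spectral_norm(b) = 1.28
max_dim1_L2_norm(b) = 1.14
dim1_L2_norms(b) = [0.59, 0.57, 0.12, 1.14]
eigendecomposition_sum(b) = [[0.21, 0.18, -0.04, 0.52],  [-0.03, -0.02, 0.00, -0.07],  [-0.03, -0.02, 0.0, -0.06],  [0.41, 0.34, -0.07, 0.99]] + [[-0.02, 0.0, 0.06, 0.01], [-0.13, 0.04, 0.50, 0.1], [0.02, -0.01, -0.07, -0.02], [0.05, -0.02, -0.2, -0.04]] + [[0.02, -0.01, -0.03, -0.01], [-0.02, 0.01, 0.04, 0.01], [0.01, -0.00, -0.01, -0.00], [0.0, -0.0, -0.0, -0.0]] + [[0.00,-0.0,-0.0,-0.0], [0.0,-0.0,-0.0,-0.0], [0.00,-0.0,-0.0,-0.00], [-0.00,0.00,0.0,0.00]]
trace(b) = 1.11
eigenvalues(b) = [1.19, -0.09, 0.02, -0.0]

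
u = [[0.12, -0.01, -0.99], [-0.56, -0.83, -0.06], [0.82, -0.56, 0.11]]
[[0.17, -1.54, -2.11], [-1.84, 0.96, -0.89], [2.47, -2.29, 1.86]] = u @ [[3.08, -2.61, 1.76], [0.13, 0.51, -0.28], [0.20, 1.23, 2.35]]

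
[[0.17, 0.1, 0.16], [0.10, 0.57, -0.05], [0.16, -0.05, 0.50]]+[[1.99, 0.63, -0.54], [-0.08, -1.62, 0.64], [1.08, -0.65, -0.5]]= [[2.16, 0.73, -0.38], [0.02, -1.05, 0.59], [1.24, -0.70, 0.00]]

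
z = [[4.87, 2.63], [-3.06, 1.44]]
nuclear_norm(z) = 8.50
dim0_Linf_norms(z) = [4.87, 2.63]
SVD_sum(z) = [[5.18, 1.63], [-2.37, -0.75]] + [[-0.31, 1.00], [-0.69, 2.19]]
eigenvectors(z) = [[(-0.41-0.54j), (-0.41+0.54j)], [(0.73+0j), 0.73-0.00j]]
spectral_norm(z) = 5.98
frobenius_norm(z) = 6.49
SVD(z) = [[-0.91, 0.42],[0.42, 0.91]] @ diag([5.976723797626421, 2.5198755221014437]) @ [[-0.95,-0.3], [-0.30,0.95]]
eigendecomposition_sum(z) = [[2.44-0.07j, (1.31-1.84j)], [-1.53+2.14j, (0.72+2.33j)]] + [[2.43+0.07j, (1.31+1.84j)],  [(-1.53-2.14j), 0.72-2.33j]]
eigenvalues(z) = [(3.16+2.26j), (3.16-2.26j)]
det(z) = 15.06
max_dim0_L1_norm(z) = 7.93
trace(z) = 6.31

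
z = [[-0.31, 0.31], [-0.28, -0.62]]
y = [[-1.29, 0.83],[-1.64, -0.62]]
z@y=[[-0.11, -0.45],[1.38, 0.15]]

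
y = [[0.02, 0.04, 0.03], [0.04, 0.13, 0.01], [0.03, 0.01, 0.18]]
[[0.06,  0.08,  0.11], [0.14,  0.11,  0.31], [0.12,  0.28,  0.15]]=y @ [[0.08,0.65,-0.13], [1.04,0.52,2.36], [0.57,1.43,0.7]]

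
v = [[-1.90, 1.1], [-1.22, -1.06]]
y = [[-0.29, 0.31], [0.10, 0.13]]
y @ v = [[0.17, -0.65],[-0.35, -0.03]]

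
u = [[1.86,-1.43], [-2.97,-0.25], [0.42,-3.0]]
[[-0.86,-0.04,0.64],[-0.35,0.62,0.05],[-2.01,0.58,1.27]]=u @ [[0.06, -0.19, 0.02], [0.68, -0.22, -0.42]]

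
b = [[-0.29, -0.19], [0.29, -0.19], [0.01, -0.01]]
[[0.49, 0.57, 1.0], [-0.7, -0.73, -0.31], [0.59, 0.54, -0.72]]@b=[[0.03, -0.21], [-0.01, 0.27], [-0.02, -0.21]]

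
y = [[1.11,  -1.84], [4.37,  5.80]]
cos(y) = [[-3.51, -0.84], [2.00, -1.37]]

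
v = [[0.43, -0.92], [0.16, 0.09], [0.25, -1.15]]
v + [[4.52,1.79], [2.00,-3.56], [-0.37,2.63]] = [[4.95, 0.87], [2.16, -3.47], [-0.12, 1.48]]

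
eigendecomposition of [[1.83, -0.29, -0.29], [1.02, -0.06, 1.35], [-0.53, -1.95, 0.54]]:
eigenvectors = [[-0.87+0.00j, (0.13+0.02j), 0.13-0.02j], [-0.11+0.00j, (0.1-0.65j), 0.10+0.65j], [(0.48+0j), 0.74+0.00j, 0.74-0.00j]]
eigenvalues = [(1.95+0j), (0.18+1.7j), (0.18-1.7j)]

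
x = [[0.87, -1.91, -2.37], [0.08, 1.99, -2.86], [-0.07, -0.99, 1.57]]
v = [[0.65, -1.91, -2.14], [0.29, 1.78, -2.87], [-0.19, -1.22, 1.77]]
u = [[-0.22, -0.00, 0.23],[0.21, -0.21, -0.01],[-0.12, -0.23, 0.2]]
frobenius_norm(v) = 4.98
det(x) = -0.03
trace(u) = -0.23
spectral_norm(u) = 0.43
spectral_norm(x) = 4.16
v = u + x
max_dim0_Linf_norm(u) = 0.23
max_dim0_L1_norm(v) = 6.78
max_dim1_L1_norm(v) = 4.94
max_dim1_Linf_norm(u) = 0.23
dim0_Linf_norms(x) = [0.87, 1.99, 2.86]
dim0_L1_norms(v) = [1.13, 4.91, 6.78]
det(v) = -0.26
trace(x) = 4.43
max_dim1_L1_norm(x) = 5.15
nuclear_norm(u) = 0.81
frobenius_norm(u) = 0.54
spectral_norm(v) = 4.17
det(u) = -0.01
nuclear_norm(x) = 7.04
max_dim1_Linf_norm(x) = 2.86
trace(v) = 4.20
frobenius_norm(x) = 5.06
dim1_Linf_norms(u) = [0.23, 0.21, 0.23]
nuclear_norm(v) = 6.91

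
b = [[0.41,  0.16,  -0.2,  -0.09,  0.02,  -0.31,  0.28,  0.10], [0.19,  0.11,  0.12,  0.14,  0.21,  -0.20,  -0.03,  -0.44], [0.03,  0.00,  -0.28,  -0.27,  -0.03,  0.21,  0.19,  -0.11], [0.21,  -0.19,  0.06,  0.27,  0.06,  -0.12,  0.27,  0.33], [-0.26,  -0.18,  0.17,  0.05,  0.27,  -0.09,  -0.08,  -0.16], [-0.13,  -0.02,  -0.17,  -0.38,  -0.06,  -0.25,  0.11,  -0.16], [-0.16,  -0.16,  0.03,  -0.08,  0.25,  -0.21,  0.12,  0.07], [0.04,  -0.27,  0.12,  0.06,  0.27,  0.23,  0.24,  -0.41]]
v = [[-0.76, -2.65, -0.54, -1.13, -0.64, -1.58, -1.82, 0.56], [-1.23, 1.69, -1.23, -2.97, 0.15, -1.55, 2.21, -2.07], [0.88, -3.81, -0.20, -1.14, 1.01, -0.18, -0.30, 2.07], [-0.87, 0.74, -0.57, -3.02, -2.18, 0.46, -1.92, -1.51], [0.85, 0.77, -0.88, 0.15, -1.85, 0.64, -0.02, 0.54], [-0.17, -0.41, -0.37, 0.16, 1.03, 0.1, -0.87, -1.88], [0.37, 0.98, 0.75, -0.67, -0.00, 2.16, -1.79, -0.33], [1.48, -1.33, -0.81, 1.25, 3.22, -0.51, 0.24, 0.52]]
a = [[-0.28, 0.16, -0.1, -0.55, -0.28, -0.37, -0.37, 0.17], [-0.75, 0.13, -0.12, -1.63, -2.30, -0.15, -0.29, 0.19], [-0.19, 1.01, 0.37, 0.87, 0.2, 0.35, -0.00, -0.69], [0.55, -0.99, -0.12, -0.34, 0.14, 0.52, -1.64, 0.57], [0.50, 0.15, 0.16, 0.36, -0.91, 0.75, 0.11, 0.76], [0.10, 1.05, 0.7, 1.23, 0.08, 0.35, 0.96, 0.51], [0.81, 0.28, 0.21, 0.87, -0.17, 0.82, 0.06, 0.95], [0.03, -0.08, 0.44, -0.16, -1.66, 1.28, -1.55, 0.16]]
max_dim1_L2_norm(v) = 5.13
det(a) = -0.00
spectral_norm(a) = 3.88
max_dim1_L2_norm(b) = 0.67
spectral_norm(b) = 0.88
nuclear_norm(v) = 25.98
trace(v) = -5.31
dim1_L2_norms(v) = [3.96, 5.13, 4.7, 4.66, 2.5, 2.39, 3.18, 4.14]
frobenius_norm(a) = 5.81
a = b @ v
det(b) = -0.00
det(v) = 186.50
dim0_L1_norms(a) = [3.21, 3.85, 2.22, 6.01, 5.74, 4.59, 4.98, 4.0]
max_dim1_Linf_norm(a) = 2.3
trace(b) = 0.24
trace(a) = -0.46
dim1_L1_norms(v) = [9.68, 13.1, 9.59, 11.27, 5.7, 4.99, 7.05, 9.36]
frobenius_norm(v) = 11.18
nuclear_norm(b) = 3.74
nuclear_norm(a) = 12.11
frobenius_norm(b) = 1.60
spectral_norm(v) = 7.08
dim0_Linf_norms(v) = [1.48, 3.81, 1.23, 3.02, 3.22, 2.16, 2.21, 2.07]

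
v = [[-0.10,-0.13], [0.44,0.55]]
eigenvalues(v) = [0.0, 0.45]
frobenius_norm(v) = 0.72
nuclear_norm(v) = 0.73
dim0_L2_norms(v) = [0.45, 0.57]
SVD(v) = [[-0.23, 0.97], [0.97, 0.23]] @ diag([0.7231809908550828, 0.0030421153595295526]) @ [[0.62, 0.78], [0.78, -0.62]]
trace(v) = 0.45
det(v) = 0.00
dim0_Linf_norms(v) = [0.44, 0.55]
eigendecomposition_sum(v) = [[0.01, 0.00], [-0.00, -0.00]] + [[-0.11, -0.13],[0.44, 0.55]]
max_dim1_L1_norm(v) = 0.99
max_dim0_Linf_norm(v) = 0.55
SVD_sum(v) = [[-0.1, -0.13],[0.44, 0.55]] + [[0.0, -0.0],[0.0, -0.00]]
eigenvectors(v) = [[-0.78, 0.23], [0.63, -0.97]]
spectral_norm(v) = 0.72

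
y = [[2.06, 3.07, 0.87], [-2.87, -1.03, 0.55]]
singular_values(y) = [4.58, 1.76]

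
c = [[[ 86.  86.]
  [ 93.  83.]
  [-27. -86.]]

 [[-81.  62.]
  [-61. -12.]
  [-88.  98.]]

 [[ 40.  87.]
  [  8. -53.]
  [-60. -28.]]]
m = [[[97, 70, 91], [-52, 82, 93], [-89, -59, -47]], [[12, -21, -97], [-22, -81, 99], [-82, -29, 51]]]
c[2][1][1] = -53.0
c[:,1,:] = [[93.0, 83.0], [-61.0, -12.0], [8.0, -53.0]]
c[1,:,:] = [[-81.0, 62.0], [-61.0, -12.0], [-88.0, 98.0]]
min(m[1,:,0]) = -82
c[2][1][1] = -53.0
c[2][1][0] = 8.0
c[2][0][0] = 40.0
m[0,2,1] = -59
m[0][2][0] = -89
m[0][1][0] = -52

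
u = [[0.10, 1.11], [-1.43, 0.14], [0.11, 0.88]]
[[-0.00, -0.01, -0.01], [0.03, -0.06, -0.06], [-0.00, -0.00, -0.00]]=u@[[-0.02, 0.04, 0.04], [0.0, -0.01, -0.01]]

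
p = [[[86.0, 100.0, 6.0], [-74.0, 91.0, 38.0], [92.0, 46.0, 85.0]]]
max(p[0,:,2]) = 85.0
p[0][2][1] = 46.0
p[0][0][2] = 6.0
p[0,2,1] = 46.0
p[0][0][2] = 6.0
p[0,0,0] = 86.0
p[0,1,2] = 38.0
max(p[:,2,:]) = 92.0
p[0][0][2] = 6.0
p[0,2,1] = 46.0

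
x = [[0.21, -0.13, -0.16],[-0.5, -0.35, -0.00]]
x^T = [[0.21, -0.50], [-0.13, -0.35], [-0.16, -0.0]]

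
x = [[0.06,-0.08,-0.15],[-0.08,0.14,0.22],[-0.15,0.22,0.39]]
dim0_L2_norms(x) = [0.18, 0.27, 0.47]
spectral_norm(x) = 0.57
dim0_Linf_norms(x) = [0.15, 0.22, 0.39]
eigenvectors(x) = [[-0.31, 0.84, -0.44], [0.47, -0.27, -0.84], [0.82, 0.47, 0.31]]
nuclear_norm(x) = 0.59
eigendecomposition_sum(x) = [[0.06, -0.09, -0.15], [-0.09, 0.13, 0.22], [-0.15, 0.22, 0.39]] + [[0.00, -0.00, 0.0], [-0.00, 0.0, -0.00], [0.00, -0.00, 0.0]] + [[0.00, 0.01, -0.00], [0.01, 0.01, -0.0], [-0.00, -0.00, 0.00]]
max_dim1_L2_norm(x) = 0.47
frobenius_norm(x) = 0.57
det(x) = 0.00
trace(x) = 0.59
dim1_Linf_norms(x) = [0.15, 0.22, 0.39]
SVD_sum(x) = [[0.06,-0.09,-0.15], [-0.09,0.13,0.22], [-0.15,0.22,0.39]] + [[0.0, 0.01, -0.0], [0.01, 0.01, -0.0], [-0.00, -0.00, 0.0]] + [[0.00, -0.00, 0.0],  [-0.0, 0.00, -0.0],  [0.00, -0.00, 0.0]]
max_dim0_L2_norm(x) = 0.47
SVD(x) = [[-0.31, -0.44, 0.84], [0.47, -0.84, -0.27], [0.82, 0.31, 0.47]] @ diag([0.5741692137057285, 0.01514059678433421, 0.0006901895099372107]) @ [[-0.31, 0.47, 0.82], [-0.44, -0.84, 0.31], [0.84, -0.27, 0.47]]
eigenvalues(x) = [0.57, 0.0, 0.02]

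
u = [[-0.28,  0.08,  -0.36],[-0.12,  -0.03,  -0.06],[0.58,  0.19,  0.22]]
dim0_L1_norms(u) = [0.98, 0.3, 0.64]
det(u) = -0.00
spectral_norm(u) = 0.76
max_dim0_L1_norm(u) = 0.98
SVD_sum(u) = [[-0.35, -0.06, -0.2], [-0.12, -0.02, -0.07], [0.54, 0.1, 0.32]] + [[0.07,0.14,-0.16],[-0.00,-0.01,0.01],[0.04,0.09,-0.1]] + [[-0.00, 0.0, 0.0], [0.00, -0.00, -0.0], [0.00, -0.0, -0.0]]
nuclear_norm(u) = 1.03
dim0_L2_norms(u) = [0.66, 0.21, 0.43]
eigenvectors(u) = [[-0.30+0.54j, (-0.3-0.54j), -0.44+0.00j], [(-0.16+0.03j), -0.16-0.03j, 0.75+0.00j], [(0.77+0j), (0.77-0j), (0.5+0j)]]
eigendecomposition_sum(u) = [[-0.14+0.19j, (0.04+0.11j), (-0.18-0j)],[-0.06+0.00j, (-0.01+0.03j), (-0.03-0.04j)],[(0.29+0.04j), 0.10-0.11j, 0.11+0.20j]] + [[-0.14-0.19j, 0.04-0.11j, (-0.18+0j)], [-0.06-0.00j, -0.01-0.03j, -0.03+0.04j], [(0.29-0.04j), (0.1+0.11j), (0.11-0.2j)]] + [[(-0-0j), 0.00+0.00j, -0j], [0j, -0.00-0.00j, -0.00+0.00j], [0.00+0.00j, (-0-0j), -0.00+0.00j]]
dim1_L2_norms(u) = [0.46, 0.14, 0.65]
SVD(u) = [[-0.53, 0.85, -0.06], [-0.18, -0.05, 0.98], [0.83, 0.53, 0.18]] @ diag([0.7649934458346221, 0.2626497656976905, 0.00035834204219483914]) @ [[0.85,0.16,0.5], [0.30,0.65,-0.7], [0.44,-0.75,-0.50]]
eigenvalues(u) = [(-0.04+0.41j), (-0.04-0.41j), (-0+0j)]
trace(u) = -0.09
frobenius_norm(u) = 0.81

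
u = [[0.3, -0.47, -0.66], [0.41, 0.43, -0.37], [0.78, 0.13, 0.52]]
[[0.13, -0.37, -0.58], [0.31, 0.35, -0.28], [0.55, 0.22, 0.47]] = u @[[0.67, 0.11, 0.03], [0.11, 0.77, 0.06], [0.03, 0.06, 0.85]]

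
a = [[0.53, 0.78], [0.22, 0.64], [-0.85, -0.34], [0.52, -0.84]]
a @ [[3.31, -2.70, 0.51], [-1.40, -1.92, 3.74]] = [[0.66, -2.93, 3.19],[-0.17, -1.82, 2.51],[-2.34, 2.95, -1.71],[2.90, 0.21, -2.88]]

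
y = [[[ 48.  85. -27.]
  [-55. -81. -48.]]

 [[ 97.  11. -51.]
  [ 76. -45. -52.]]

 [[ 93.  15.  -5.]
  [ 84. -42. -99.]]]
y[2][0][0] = 93.0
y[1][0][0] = 97.0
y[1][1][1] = -45.0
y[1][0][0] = 97.0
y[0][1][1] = -81.0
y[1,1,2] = -52.0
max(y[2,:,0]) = 93.0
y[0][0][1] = 85.0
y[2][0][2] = -5.0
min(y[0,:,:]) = -81.0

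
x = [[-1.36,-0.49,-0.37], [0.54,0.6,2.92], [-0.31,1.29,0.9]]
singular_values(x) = [3.32, 1.36, 1.05]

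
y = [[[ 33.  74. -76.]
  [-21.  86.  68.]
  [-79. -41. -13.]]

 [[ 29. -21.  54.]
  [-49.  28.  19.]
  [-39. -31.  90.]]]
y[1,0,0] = 29.0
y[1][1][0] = -49.0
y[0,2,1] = -41.0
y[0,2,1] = -41.0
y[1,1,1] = 28.0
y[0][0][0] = 33.0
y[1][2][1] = -31.0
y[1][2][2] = 90.0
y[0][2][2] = -13.0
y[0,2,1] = -41.0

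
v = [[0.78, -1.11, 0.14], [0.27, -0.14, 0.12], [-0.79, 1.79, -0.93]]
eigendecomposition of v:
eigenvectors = [[0.14+0.00j, -0.86+0.00j, -0.86-0.00j],[0.10+0.00j, (-0.31+0.23j), -0.31-0.23j],[(-0.99+0j), (0.15+0.3j), (0.15-0.3j)]]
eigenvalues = [(-0.99+0j), (0.35+0.26j), (0.35-0.26j)]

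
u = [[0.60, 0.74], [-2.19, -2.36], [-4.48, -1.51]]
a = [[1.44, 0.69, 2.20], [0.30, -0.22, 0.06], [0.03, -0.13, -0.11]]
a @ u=[[-10.50, -3.88],[0.39, 0.65],[0.8, 0.5]]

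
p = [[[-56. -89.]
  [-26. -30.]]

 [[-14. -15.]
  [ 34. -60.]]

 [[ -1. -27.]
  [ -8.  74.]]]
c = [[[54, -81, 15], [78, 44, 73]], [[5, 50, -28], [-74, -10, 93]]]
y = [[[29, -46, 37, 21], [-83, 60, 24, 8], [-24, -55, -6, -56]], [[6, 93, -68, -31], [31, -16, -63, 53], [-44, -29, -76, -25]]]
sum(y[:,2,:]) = -315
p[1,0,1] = -15.0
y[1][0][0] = 6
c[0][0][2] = 15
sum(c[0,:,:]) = 183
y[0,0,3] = 21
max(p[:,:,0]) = 34.0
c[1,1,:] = [-74, -10, 93]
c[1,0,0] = 5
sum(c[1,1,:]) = 9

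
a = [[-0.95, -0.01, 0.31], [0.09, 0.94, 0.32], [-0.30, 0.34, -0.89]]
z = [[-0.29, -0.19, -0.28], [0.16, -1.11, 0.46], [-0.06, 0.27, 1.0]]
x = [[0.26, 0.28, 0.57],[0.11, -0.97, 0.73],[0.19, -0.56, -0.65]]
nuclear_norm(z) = 2.60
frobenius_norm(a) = 1.73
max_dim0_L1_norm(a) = 1.52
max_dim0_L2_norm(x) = 1.15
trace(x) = -1.36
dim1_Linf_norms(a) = [0.95, 0.94, 0.89]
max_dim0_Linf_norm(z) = 1.11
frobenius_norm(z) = 1.66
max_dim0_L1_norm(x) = 1.95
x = a @ z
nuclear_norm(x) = 2.60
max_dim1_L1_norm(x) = 1.81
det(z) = 0.40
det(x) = 0.40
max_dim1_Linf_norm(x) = 0.97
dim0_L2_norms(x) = [0.34, 1.15, 1.13]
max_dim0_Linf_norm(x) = 0.97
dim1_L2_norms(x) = [0.69, 1.22, 0.88]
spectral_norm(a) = 1.00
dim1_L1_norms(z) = [0.76, 1.73, 1.33]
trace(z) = -0.40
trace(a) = -0.90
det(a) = 1.00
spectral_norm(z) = 1.23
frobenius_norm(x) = 1.65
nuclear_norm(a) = 3.00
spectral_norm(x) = 1.23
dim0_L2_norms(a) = [1.0, 1.0, 1.0]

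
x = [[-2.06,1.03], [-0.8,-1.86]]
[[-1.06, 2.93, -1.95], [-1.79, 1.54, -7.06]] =x@[[0.82,-1.51,2.34],[0.61,-0.18,2.79]]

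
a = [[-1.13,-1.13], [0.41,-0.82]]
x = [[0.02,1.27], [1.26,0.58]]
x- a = [[1.15, 2.4], [0.85, 1.40]]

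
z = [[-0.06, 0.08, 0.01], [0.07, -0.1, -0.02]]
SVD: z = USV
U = [[-0.63,0.78], [0.78,0.63]]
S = [0.16, 0.01]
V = [[0.58, -0.80, -0.14],[-0.44, -0.17, -0.88]]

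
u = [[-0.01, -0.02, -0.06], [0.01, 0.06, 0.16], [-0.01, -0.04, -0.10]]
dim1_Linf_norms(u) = [0.06, 0.16, 0.1]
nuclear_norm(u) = 0.22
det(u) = -0.00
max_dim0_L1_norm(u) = 0.32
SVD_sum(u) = [[-0.0, -0.02, -0.06], [0.01, 0.06, 0.16], [-0.01, -0.04, -0.10]] + [[-0.01, 0.00, -0.0],[-0.0, 0.00, -0.00],[-0.00, 0.00, -0.00]] + [[0.0, 0.0, -0.00], [-0.0, -0.00, 0.00], [-0.0, -0.0, 0.00]]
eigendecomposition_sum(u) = [[(-0.01+0j),-0.03+0.00j,(-0.08-0j)], [(0.03-0j),0.07-0.00j,(0.15+0j)], [-0.02+0.00j,(-0.04+0j),(-0.09-0j)]] + [[0j,0.01-0.00j,(0.01-0.01j)], [-0.01-0.00j,-0.00+0.01j,0.00+0.02j], [-0j,(-0-0j),(-0-0.01j)]] + [[0.00-0.00j,(0.01+0j),0.01+0.01j],[(-0.01+0j),(-0-0.01j),-0.02j],[0.00+0.00j,-0.00+0.00j,(-0+0.01j)]]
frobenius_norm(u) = 0.21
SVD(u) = [[-0.3, -0.88, -0.38], [0.81, -0.44, 0.39], [-0.51, -0.18, 0.84]] @ diag([0.21225052571991287, 0.006408260750774063, 0.002940837596786269]) @ [[0.08, 0.35, 0.93], [0.96, -0.26, 0.02], [-0.25, -0.90, 0.36]]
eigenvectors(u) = [[-0.40+0.00j,(-0.19-0.41j),-0.19+0.41j], [(0.78+0j),(0.83+0j),0.83-0.00j], [(-0.48+0j),-0.32+0.07j,-0.32-0.07j]]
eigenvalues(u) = [(-0.04+0j), (-0+0.01j), (-0-0.01j)]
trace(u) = -0.05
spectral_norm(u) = 0.21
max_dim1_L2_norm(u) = 0.17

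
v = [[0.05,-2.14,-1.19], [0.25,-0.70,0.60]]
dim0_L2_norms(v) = [0.25, 2.25, 1.33]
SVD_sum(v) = [[0.09,  -2.20,  -1.07], [0.01,  -0.34,  -0.16]] + [[-0.04, 0.06, -0.12], [0.24, -0.36, 0.76]]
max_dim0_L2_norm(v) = 2.25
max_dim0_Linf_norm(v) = 2.14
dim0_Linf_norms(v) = [0.25, 2.14, 1.19]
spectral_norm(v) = 2.47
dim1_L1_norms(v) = [3.38, 1.55]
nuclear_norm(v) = 3.36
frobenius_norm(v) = 2.63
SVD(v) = [[-0.99,-0.15], [-0.15,0.99]] @ diag([2.4738686374152965, 0.8891984957325237]) @ [[-0.04, 0.90, 0.44], [0.27, -0.41, 0.87]]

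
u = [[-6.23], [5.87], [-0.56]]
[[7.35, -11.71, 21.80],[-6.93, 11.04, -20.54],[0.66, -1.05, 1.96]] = u @ [[-1.18, 1.88, -3.5]]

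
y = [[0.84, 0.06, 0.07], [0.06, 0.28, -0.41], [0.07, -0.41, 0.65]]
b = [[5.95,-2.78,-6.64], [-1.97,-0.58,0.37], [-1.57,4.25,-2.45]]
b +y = [[6.79, -2.72, -6.57], [-1.91, -0.30, -0.04], [-1.5, 3.84, -1.8]]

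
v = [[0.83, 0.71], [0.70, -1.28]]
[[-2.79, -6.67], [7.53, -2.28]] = v @ [[1.14, -6.51], [-5.26, -1.78]]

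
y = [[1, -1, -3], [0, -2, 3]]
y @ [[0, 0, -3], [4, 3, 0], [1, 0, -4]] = [[-7, -3, 9], [-5, -6, -12]]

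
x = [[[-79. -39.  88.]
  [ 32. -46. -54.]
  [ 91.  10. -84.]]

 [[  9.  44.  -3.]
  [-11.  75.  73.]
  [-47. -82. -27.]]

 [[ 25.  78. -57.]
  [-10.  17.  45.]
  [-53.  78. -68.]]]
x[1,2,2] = -27.0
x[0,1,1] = -46.0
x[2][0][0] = 25.0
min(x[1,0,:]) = -3.0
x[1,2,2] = -27.0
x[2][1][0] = -10.0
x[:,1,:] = [[32.0, -46.0, -54.0], [-11.0, 75.0, 73.0], [-10.0, 17.0, 45.0]]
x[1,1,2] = 73.0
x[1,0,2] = -3.0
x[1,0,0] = 9.0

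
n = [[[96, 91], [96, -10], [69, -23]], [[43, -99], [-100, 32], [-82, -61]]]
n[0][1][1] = -10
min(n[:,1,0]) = -100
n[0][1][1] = -10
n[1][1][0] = -100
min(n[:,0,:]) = -99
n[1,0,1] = -99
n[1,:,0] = [43, -100, -82]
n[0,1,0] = 96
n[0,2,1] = -23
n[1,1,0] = -100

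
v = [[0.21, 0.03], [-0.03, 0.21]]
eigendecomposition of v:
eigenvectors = [[0.71+0.00j, (0.71-0j)], [0.71j, -0.71j]]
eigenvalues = [(0.21+0.03j), (0.21-0.03j)]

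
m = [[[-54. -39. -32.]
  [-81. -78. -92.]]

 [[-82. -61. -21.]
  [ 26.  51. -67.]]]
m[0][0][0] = -54.0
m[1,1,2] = -67.0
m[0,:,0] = [-54.0, -81.0]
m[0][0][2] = -32.0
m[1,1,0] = 26.0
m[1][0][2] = -21.0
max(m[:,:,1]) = 51.0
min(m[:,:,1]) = -78.0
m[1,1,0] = 26.0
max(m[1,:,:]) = 51.0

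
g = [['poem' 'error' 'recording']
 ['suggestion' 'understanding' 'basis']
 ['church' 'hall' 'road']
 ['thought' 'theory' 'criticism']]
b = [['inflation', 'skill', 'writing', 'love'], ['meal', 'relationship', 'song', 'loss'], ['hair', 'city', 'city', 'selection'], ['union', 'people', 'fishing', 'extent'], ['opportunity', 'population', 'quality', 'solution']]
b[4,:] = ['opportunity', 'population', 'quality', 'solution']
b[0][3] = 'love'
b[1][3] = 'loss'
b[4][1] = 'population'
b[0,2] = 'writing'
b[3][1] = 'people'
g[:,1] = ['error', 'understanding', 'hall', 'theory']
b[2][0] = 'hair'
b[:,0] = ['inflation', 'meal', 'hair', 'union', 'opportunity']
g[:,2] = ['recording', 'basis', 'road', 'criticism']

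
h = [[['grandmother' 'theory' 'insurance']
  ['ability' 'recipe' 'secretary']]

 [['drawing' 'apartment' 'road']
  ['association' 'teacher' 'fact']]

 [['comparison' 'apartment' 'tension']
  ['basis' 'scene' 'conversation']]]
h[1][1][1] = 'teacher'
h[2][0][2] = 'tension'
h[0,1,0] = 'ability'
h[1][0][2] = 'road'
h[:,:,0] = [['grandmother', 'ability'], ['drawing', 'association'], ['comparison', 'basis']]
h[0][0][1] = 'theory'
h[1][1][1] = 'teacher'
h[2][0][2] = 'tension'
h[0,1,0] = 'ability'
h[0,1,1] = 'recipe'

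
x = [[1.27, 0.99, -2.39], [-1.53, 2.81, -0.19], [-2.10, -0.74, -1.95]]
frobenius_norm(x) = 5.23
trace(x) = 2.13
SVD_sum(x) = [[-0.71, 0.92, -0.93], [-1.24, 1.60, -1.61], [-0.84, 1.09, -1.10]] + [[0.17, -0.85, -0.98],[-0.25, 1.23, 1.41],[0.22, -1.09, -1.25]] + [[1.81, 0.92, -0.48],[-0.04, -0.02, 0.01],[-1.47, -0.75, 0.39]]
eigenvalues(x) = [(-3.13+0j), (2.63+1.24j), (2.63-1.24j)]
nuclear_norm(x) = 9.00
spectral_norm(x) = 3.47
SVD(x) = [[0.43, 0.46, 0.78], [0.75, -0.66, -0.02], [0.51, 0.59, -0.63]] @ diag([3.4698751165338906, 2.836800263477287, 2.692736700978045]) @ [[-0.48, 0.62, -0.62], [0.13, -0.65, -0.75], [0.87, 0.44, -0.23]]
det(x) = -26.51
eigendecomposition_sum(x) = [[-0.62+0.00j,-0.05-0.00j,(-1.26+0j)],[(-0.2+0j),-0.02-0.00j,-0.40+0.00j],[(-1.23+0j),-0.11-0.00j,(-2.49+0j)]] + [[0.95+0.73j, (0.52-1.17j), (-0.56-0.18j)], [(-0.67+1.2j), (1.41+0.39j), 0.11-0.67j], [(-0.44-0.41j), (-0.32+0.56j), (0.27+0.12j)]] + [[0.95-0.73j, (0.52+1.17j), (-0.56+0.18j)], [(-0.67-1.2j), 1.41-0.39j, (0.11+0.67j)], [-0.44+0.41j, -0.32-0.56j, (0.27-0.12j)]]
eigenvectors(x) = [[(0.45+0j), -0.09+0.62j, (-0.09-0.62j)], [0.14+0.00j, -0.72+0.00j, (-0.72-0j)], [(0.88+0j), 0.08-0.30j, (0.08+0.3j)]]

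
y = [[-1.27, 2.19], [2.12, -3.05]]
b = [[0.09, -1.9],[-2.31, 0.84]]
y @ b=[[-5.17, 4.25], [7.24, -6.59]]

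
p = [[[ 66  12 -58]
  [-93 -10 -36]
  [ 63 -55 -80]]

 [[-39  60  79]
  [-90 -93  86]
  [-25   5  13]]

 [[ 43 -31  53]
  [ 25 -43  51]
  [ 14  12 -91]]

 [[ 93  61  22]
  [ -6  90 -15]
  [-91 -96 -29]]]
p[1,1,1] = -93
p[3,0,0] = 93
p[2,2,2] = -91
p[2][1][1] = -43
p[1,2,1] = 5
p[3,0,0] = 93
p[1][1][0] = -90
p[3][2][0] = -91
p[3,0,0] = 93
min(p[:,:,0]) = -93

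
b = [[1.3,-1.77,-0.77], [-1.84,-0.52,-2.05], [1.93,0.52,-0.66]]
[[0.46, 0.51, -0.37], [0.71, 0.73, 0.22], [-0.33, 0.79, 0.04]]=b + [[-0.84, 2.28, 0.40], [2.55, 1.25, 2.27], [-2.26, 0.27, 0.7]]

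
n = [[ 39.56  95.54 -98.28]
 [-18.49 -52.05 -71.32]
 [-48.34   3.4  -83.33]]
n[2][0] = -48.34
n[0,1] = 95.54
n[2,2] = -83.33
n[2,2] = -83.33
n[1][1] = -52.05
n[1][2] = -71.32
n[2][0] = -48.34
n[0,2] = -98.28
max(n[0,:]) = 95.54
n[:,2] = [-98.28, -71.32, -83.33]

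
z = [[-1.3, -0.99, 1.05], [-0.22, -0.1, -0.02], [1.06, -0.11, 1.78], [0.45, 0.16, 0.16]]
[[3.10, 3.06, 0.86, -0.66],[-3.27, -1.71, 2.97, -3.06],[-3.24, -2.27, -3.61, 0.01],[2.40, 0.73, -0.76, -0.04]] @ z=[[-4.09, -3.58, 4.62], [6.4, 2.59, 1.4], [0.89, 3.83, -9.78], [-4.1, -2.37, 1.15]]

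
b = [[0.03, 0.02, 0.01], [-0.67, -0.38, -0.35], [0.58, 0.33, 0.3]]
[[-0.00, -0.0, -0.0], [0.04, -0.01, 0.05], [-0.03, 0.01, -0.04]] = b @ [[-0.01, -0.0, -0.01], [-0.06, -0.05, -0.04], [-0.02, 0.09, -0.07]]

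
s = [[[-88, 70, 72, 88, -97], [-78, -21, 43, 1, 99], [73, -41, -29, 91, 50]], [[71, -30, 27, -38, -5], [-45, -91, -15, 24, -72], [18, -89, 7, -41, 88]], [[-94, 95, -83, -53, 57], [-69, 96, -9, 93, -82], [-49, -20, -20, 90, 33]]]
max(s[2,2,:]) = 90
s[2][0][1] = 95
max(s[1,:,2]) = 27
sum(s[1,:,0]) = 44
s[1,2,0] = 18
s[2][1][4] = -82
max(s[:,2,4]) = 88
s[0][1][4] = 99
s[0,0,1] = 70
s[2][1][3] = 93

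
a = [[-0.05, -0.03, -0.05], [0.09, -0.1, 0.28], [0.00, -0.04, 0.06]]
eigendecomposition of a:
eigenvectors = [[-0.09+0.39j, (-0.09-0.39j), (-0.68+0j)],[(0.88+0j), 0.88-0.00j, (0.58+0j)],[0.19+0.16j, 0.19-0.16j, 0.44+0.00j]]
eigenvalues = [(-0.05+0.09j), (-0.05-0.09j), (0.01+0j)]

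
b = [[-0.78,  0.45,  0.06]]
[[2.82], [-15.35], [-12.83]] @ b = [[-2.2, 1.27, 0.17], [11.97, -6.91, -0.92], [10.01, -5.77, -0.77]]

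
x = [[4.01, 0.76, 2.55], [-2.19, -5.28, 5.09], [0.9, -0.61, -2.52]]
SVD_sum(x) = [[-0.05,  -0.12,  0.13], [-2.19,  -4.89,  5.44], [0.48,  1.06,  -1.18]] + [[3.88,1.13,2.58], [-0.23,-0.07,-0.15], [-0.62,-0.18,-0.42]] + [[0.18,-0.26,-0.16], [0.22,-0.32,-0.2], [1.05,-1.49,-0.92]]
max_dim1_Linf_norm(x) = 5.28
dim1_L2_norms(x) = [4.81, 7.65, 2.74]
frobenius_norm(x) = 9.45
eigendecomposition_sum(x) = [[4.05+0.00j, (0.22-0j), 1.68-0.00j], [-0.61+0.00j, -0.03+0.00j, (-0.26+0j)], [0.59+0.00j, 0.03-0.00j, 0.25-0.00j]] + [[-0.02+0.24j,(0.27+0.38j),(0.43-1.22j)], [(-0.79-1.11j),-2.62-0.65j,2.67+6.95j], [(0.15-0.42j),-0.32-0.84j,(-1.38+2.04j)]] + [[(-0.02-0.24j), (0.27-0.38j), (0.43+1.22j)], [-0.79+1.11j, (-2.62+0.65j), (2.67-6.95j)], [(0.15+0.42j), -0.32+0.84j, (-1.38-2.04j)]]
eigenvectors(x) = [[(0.98+0j),-0.12-0.11j,-0.12+0.11j],[(-0.15+0j),(0.94+0j),(0.94-0j)],[(0.14+0j),(0.18+0.25j),(0.18-0.25j)]]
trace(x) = -3.79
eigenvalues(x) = [(4.27+0j), (-4.03+1.63j), (-4.03-1.63j)]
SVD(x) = [[0.02, -0.99, 0.17],[0.98, 0.06, 0.21],[-0.21, 0.16, 0.96]] @ diag([7.817002216459753, 4.865984481045164, 2.1194271344141438]) @ [[-0.29, -0.64, 0.71],[-0.81, -0.24, -0.54],[0.51, -0.73, -0.45]]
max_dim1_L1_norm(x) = 12.56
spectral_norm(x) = 7.82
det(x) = 80.62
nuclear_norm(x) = 14.80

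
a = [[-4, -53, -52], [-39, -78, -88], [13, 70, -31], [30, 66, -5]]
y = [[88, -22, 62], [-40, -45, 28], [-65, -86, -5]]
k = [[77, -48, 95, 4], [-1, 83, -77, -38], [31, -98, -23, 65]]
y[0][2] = 62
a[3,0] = 30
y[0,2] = 62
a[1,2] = -88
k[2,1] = -98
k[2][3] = 65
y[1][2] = 28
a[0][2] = -52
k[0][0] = 77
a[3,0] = 30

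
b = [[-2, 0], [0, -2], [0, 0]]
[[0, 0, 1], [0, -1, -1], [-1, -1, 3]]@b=[[0, 0], [0, 2], [2, 2]]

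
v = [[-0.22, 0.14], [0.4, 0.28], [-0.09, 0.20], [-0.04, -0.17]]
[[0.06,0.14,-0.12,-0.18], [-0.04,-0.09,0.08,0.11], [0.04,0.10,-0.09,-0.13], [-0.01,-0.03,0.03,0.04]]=v @ [[-0.18,-0.43,0.38,0.55], [0.13,0.30,-0.27,-0.39]]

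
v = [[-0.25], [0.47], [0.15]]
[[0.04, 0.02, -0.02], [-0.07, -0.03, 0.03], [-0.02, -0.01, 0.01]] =v @ [[-0.14,-0.07,0.06]]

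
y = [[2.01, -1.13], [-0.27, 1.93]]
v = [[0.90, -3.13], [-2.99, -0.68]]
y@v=[[5.19, -5.52], [-6.01, -0.47]]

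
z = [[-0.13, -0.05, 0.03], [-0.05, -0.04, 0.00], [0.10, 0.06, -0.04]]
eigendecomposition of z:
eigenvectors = [[(0.72+0j), (0.14-0.3j), 0.14+0.30j], [0.26+0.00j, (0.03+0.64j), (0.03-0.64j)], [(-0.65+0j), (0.7+0j), 0.70-0.00j]]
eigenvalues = [(-0.18+0j), (-0.02+0.01j), (-0.02-0.01j)]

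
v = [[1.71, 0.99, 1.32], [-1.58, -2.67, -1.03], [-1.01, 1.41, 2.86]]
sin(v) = [[2.16,0.26,-0.63], [-1.44,-1.05,0.07], [1.25,0.88,1.36]]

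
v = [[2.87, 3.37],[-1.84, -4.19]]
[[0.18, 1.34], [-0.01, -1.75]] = v @ [[0.12,-0.05],[-0.05,0.44]]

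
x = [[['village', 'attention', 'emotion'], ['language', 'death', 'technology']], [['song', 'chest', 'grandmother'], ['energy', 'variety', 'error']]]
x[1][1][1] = 'variety'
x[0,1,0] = 'language'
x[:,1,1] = ['death', 'variety']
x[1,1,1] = 'variety'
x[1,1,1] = 'variety'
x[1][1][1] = 'variety'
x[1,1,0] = 'energy'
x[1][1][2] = 'error'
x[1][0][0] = 'song'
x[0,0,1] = 'attention'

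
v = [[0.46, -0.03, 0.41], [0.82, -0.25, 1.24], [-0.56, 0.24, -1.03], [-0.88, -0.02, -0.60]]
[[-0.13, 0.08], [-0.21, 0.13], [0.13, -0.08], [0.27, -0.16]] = v @[[-0.17, 0.16], [-0.63, 0.17], [-0.18, 0.03]]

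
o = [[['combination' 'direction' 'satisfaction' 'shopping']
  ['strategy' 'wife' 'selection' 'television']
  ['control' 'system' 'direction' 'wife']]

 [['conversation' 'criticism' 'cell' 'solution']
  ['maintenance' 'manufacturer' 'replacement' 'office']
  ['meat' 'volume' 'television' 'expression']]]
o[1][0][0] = 'conversation'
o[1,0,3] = 'solution'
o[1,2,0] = 'meat'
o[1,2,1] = 'volume'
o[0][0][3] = 'shopping'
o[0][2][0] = 'control'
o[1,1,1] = 'manufacturer'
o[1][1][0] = 'maintenance'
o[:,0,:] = [['combination', 'direction', 'satisfaction', 'shopping'], ['conversation', 'criticism', 'cell', 'solution']]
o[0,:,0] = ['combination', 'strategy', 'control']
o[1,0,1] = 'criticism'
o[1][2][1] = 'volume'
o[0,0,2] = 'satisfaction'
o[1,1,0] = 'maintenance'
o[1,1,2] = 'replacement'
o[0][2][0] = 'control'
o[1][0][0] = 'conversation'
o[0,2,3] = 'wife'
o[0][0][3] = 'shopping'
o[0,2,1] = 'system'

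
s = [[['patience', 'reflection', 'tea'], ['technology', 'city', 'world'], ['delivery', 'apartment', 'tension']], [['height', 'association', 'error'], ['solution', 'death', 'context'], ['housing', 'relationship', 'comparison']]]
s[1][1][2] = 'context'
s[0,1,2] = 'world'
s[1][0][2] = 'error'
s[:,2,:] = [['delivery', 'apartment', 'tension'], ['housing', 'relationship', 'comparison']]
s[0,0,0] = 'patience'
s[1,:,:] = [['height', 'association', 'error'], ['solution', 'death', 'context'], ['housing', 'relationship', 'comparison']]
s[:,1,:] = [['technology', 'city', 'world'], ['solution', 'death', 'context']]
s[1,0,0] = 'height'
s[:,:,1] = [['reflection', 'city', 'apartment'], ['association', 'death', 'relationship']]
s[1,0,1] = 'association'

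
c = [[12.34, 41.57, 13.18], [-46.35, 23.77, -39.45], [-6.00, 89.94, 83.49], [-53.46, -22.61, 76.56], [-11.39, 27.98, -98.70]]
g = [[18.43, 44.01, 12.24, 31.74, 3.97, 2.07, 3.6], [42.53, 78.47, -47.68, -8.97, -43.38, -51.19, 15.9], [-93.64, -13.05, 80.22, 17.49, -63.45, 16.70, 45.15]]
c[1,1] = 23.77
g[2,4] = -63.45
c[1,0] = -46.35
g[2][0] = -93.64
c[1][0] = -46.35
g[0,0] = 18.43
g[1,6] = 15.9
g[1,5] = -51.19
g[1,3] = -8.97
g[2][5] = 16.7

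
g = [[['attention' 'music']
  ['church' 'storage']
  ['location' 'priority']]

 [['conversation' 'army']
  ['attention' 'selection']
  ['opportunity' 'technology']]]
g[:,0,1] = ['music', 'army']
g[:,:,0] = [['attention', 'church', 'location'], ['conversation', 'attention', 'opportunity']]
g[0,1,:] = ['church', 'storage']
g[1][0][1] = 'army'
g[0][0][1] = 'music'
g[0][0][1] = 'music'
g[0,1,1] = 'storage'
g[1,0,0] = 'conversation'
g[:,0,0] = ['attention', 'conversation']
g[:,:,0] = [['attention', 'church', 'location'], ['conversation', 'attention', 'opportunity']]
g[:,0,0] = ['attention', 'conversation']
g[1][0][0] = 'conversation'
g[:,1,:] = [['church', 'storage'], ['attention', 'selection']]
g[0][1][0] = 'church'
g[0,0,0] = 'attention'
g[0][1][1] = 'storage'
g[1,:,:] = [['conversation', 'army'], ['attention', 'selection'], ['opportunity', 'technology']]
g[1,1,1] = 'selection'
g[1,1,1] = 'selection'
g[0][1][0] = 'church'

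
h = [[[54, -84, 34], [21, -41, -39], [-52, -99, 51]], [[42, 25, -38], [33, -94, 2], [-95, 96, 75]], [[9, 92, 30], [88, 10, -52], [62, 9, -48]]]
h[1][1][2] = 2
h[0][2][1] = -99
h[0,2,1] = -99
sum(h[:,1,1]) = -125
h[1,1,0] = 33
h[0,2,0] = -52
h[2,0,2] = 30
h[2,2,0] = 62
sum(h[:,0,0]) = 105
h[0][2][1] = -99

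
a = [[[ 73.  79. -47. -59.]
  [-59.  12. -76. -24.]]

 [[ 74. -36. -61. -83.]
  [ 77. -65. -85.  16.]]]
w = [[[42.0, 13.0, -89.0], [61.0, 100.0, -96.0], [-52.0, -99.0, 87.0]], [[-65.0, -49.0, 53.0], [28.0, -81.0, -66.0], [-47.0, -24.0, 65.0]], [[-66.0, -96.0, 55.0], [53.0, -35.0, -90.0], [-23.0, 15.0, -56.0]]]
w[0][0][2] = -89.0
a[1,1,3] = 16.0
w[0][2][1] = -99.0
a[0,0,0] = 73.0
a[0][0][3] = -59.0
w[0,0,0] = 42.0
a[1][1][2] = -85.0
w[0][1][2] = -96.0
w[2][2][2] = -56.0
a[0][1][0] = -59.0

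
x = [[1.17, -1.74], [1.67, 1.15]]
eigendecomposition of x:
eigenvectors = [[(0.71+0j), 0.71-0.00j], [0.00-0.70j, 0.00+0.70j]]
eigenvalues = [(1.16+1.7j), (1.16-1.7j)]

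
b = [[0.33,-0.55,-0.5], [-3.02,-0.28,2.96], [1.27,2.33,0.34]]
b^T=[[0.33, -3.02, 1.27],[-0.55, -0.28, 2.33],[-0.50, 2.96, 0.34]]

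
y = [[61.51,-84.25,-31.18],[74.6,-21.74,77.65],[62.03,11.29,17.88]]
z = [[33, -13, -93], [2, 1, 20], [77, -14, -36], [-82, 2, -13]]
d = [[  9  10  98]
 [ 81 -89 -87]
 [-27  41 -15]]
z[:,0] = [33, 2, 77, -82]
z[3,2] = -13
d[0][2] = 98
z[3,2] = -13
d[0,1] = 10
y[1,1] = -21.74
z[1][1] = 1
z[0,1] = -13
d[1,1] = -89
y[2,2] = 17.88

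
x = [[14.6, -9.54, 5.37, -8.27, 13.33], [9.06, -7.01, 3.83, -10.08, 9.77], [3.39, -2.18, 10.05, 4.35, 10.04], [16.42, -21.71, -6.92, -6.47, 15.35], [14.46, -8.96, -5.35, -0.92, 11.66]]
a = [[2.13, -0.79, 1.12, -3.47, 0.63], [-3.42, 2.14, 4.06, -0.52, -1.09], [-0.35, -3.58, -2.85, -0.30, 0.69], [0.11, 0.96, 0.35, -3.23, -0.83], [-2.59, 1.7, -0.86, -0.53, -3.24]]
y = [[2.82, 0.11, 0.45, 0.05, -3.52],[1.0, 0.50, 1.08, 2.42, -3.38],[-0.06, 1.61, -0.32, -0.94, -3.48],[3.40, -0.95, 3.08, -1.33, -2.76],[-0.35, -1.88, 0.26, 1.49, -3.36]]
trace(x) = 22.83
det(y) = -294.90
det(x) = -68585.46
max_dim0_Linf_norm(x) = 21.71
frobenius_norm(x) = 51.77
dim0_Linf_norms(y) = [3.4, 1.88, 3.08, 2.42, 3.52]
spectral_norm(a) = 7.43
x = y @ a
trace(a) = -5.05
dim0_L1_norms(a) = [8.6, 9.17, 9.24, 8.05, 6.48]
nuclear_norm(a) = 20.09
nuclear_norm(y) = 19.13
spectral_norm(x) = 47.61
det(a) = 232.54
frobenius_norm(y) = 10.22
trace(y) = -1.69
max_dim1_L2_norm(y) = 5.6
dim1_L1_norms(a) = [8.14, 11.23, 7.77, 5.48, 8.92]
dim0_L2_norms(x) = [28.03, 26.39, 14.87, 15.22, 27.3]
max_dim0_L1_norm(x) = 60.15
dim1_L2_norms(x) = [24.06, 18.52, 15.39, 32.65, 21.33]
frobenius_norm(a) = 10.39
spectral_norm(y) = 8.41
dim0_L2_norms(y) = [4.54, 2.7, 3.32, 3.28, 7.4]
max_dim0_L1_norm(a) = 9.24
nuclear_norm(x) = 81.70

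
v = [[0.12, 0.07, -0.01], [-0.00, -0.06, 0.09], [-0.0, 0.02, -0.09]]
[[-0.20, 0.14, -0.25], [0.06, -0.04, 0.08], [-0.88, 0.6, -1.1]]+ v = [[-0.08, 0.21, -0.26],[0.06, -0.1, 0.17],[-0.88, 0.62, -1.19]]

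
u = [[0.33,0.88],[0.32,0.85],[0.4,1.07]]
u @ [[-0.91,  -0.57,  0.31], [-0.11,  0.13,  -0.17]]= [[-0.4, -0.07, -0.05], [-0.38, -0.07, -0.05], [-0.48, -0.09, -0.06]]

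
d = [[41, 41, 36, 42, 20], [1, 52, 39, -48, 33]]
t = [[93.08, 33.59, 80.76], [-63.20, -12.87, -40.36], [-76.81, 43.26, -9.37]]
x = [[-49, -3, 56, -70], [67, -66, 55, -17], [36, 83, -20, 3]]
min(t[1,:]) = -63.2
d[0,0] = 41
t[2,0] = -76.81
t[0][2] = 80.76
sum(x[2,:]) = 102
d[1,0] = 1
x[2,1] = 83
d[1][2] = 39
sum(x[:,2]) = 91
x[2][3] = 3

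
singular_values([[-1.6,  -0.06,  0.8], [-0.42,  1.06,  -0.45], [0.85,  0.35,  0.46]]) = [1.91, 1.21, 0.8]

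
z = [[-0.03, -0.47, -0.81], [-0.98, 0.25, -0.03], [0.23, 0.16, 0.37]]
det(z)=0.003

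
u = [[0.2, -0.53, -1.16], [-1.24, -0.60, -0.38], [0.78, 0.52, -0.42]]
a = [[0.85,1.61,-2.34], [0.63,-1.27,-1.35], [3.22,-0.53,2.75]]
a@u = [[-3.65, -2.63, -0.62], [0.65, -0.27, 0.32], [3.45, 0.04, -4.69]]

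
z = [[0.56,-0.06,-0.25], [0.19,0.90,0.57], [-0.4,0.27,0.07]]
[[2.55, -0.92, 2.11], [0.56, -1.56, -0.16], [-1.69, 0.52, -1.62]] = z@[[4.24,-2.02,3.53], [0.22,-0.9,-0.68], [-0.77,-0.64,-0.38]]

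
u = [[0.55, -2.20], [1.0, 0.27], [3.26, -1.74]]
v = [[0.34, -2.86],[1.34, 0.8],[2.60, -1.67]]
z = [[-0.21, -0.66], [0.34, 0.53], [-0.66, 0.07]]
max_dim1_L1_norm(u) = 5.0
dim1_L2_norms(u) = [2.27, 1.04, 3.7]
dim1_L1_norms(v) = [3.2, 2.14, 4.27]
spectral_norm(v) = 3.82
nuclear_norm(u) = 5.84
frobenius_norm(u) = 4.46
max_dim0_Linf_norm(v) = 2.86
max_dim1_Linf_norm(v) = 2.86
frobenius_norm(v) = 4.50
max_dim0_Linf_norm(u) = 3.26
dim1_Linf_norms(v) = [2.86, 1.34, 2.6]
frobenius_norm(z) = 1.15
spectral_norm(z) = 0.97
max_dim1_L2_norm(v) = 3.09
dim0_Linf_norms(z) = [0.66, 0.66]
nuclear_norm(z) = 1.58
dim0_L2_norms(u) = [3.45, 2.82]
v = z + u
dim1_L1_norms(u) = [2.75, 1.27, 5.0]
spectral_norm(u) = 4.10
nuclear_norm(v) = 6.20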